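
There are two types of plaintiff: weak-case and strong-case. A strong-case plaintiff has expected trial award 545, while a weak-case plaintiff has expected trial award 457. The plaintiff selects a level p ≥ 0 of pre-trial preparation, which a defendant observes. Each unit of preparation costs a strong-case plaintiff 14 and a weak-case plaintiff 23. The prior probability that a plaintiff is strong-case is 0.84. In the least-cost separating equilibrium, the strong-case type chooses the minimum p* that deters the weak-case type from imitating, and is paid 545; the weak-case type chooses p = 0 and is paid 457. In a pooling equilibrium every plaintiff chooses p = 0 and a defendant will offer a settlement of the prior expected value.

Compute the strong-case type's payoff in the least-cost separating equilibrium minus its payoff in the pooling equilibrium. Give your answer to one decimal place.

-39.5

Least-cost separating signal: p* solves 457 = 545 − 23·p*, so p* = (545 − 457)/23 ≈ 3.8261.
Strong-case type's separating payoff: 545 − 14 × p* = 545 − 14 × (545 − 457)/23 = 545 − 1232/23 ≈ 491.435.
Pooling payoff: 0.84 × 545 + 0.16 × 457 = 530.92.
Difference: 491.435 − 530.92 = -39.485, i.e. -39.5 to one decimal place.
The strong-case type would prefer the pooling outcome.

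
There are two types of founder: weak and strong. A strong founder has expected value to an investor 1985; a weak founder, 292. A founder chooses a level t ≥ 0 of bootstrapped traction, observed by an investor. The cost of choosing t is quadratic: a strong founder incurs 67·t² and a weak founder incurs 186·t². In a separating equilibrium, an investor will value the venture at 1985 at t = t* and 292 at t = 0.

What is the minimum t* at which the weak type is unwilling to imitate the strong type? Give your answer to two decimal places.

The weak type at t = 0 receives 292; imitating at t* yields 1985 − 186·t*².
Indifference: 292 = 1985 − 186·t*², so t*² = (1985 − 292) / 186 ≈ 9.1022.
t* = √9.1022 ≈ 3.02.

3.02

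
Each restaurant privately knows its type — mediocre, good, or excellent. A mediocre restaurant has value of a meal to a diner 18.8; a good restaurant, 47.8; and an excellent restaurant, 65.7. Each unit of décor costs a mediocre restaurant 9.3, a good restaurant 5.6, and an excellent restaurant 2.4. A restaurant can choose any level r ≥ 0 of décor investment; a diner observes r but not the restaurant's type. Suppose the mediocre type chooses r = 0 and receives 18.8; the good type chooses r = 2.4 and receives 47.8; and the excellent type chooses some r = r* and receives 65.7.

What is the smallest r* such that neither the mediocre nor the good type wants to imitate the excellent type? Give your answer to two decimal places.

5.60

Good type (on-path payoff 47.8 − 5.6×2.4 = 34.36) won't mimic when 34.36 ≥ 65.7 − 5.6·r*, i.e. r* ≥ 5.60.
Mediocre type (on-path payoff 18.8) won't mimic when 18.8 ≥ 65.7 − 9.3·r*, i.e. r* ≥ 5.04.
Both must hold, so r* = max(5.04, 5.60) = 5.60. The good type's constraint binds.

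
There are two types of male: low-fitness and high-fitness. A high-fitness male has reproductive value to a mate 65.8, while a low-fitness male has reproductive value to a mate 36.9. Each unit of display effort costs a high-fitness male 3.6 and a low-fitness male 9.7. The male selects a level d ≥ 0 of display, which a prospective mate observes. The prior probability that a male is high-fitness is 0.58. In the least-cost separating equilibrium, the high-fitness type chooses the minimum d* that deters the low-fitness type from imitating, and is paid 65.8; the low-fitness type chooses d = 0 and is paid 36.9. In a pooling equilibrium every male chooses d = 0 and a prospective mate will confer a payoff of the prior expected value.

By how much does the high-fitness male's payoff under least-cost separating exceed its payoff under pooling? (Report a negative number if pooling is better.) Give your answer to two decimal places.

1.41

Least-cost separating signal: d* solves 36.9 = 65.8 − 9.7·d*, so d* = (65.8 − 36.9)/9.7 ≈ 2.9794.
High-fitness type's separating payoff: 65.8 − 3.6 × d* = 65.8 − 3.6 × (65.8 − 36.9)/9.7 = 65.8 − 104.04/9.7 ≈ 55.0742.
Pooling payoff: 0.58 × 65.8 + 0.42 × 36.9 = 53.662.
Difference: 55.0742 − 53.662 = 1.4122, i.e. 1.41 to two decimal places.
The high-fitness type prefers to separate.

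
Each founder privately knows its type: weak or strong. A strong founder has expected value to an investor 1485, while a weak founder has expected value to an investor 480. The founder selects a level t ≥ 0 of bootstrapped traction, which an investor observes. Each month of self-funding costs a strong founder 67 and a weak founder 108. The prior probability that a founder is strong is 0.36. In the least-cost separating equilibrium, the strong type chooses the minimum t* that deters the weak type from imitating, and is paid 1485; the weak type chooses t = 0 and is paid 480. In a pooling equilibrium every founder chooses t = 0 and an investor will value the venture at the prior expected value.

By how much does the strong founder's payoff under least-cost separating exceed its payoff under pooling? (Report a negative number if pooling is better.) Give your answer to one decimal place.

19.7

Least-cost separating signal: t* solves 480 = 1485 − 108·t*, so t* = (1485 − 480)/108 ≈ 9.3056.
Strong type's separating payoff: 1485 − 67 × t* = 1485 − 67 × (1485 − 480)/108 = 1485 − 67335/108 ≈ 861.528.
Pooling payoff: 0.36 × 1485 + 0.64 × 480 = 841.8.
Difference: 861.528 − 841.8 = 19.728, i.e. 19.7 to one decimal place.
The strong type prefers to separate.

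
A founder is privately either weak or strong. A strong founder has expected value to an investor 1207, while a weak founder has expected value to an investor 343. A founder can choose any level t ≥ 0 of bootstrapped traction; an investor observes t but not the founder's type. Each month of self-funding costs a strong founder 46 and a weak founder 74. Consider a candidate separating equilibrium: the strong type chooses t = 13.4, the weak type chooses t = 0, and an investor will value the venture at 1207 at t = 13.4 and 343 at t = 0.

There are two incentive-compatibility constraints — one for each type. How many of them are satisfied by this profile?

Strong type: signal → 1207 − 46 × 13.4 = 590.6; deviate to 0 → 343. IC holds (590.6 ≥ 343).
Weak type: stay at 0 → 343; mimic → 1207 − 74 × 13.4 = 215.4. IC holds (343 ≥ 215.4).
2 of 2 constraints hold, so this is a separating equilibrium.

2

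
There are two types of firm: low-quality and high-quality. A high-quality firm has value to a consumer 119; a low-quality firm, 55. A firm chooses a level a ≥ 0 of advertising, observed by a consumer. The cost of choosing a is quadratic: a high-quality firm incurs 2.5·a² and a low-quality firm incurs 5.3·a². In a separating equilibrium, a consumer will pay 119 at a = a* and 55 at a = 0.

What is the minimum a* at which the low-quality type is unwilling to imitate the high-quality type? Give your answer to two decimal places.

3.47

The low-quality type at a = 0 receives 55; imitating at a* yields 119 − 5.3·a*².
Indifference: 55 = 119 − 5.3·a*², so a*² = (119 − 55) / 5.3 ≈ 12.0755.
a* = √12.0755 ≈ 3.47.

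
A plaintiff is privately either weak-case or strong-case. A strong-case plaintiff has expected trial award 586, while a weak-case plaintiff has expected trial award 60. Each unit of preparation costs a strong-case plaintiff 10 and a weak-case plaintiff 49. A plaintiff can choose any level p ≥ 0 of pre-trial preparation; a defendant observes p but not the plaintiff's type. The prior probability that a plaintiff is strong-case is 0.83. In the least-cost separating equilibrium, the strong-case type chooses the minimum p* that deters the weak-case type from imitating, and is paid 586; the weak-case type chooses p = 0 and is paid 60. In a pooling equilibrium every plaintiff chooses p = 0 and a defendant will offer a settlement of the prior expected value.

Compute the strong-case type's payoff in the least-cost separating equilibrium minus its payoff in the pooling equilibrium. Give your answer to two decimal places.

-17.93

Least-cost separating signal: p* solves 60 = 586 − 49·p*, so p* = (586 − 60)/49 ≈ 10.7347.
Strong-case type's separating payoff: 586 − 10 × p* = 586 − 10 × (586 − 60)/49 = 586 − 5260/49 ≈ 478.6531.
Pooling payoff: 0.83 × 586 + 0.17 × 60 = 496.58.
Difference: 478.6531 − 496.58 = -17.9269, i.e. -17.93 to two decimal places.
The strong-case type would prefer the pooling outcome.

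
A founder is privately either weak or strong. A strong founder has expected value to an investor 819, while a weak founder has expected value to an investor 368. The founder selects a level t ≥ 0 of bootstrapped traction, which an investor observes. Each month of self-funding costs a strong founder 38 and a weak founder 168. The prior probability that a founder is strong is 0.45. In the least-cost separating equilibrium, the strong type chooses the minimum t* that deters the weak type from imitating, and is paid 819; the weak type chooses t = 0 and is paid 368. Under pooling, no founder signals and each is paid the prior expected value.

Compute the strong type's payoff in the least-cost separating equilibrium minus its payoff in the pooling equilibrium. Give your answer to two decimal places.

Least-cost separating signal: t* solves 368 = 819 − 168·t*, so t* = (819 − 368)/168 ≈ 2.6845.
Strong type's separating payoff: 819 − 38 × t* = 819 − 38 × (819 − 368)/168 = 819 − 17138/168 ≈ 716.9881.
Pooling payoff: 0.45 × 819 + 0.55 × 368 = 570.95.
Difference: 716.9881 − 570.95 = 146.0381, i.e. 146.04 to two decimal places.
The strong type prefers to separate.

146.04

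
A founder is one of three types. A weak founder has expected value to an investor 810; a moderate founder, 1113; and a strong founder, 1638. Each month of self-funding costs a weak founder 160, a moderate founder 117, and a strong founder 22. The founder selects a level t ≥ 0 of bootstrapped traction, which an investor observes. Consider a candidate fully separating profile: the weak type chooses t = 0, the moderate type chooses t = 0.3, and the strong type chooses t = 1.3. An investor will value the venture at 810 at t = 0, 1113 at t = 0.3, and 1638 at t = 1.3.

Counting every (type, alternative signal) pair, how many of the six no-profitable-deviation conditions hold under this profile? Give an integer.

3

Strong (own payoff 1638 − 22×1.3 = 1609.4): to t=0 gives 810 → no gain ✓; to t=0.3 gives 1113 − 22×0.3 = 1106.4 → no gain ✓.
Moderate (own payoff 1113 − 117×0.3 = 1077.9): to t=0 gives 810 → no gain ✓; to t=1.3 gives 1638 − 117×1.3 = 1485.9 → profitable ✗.
Weak (own payoff 810): to t=0.3 gives 1113 − 160×0.3 = 1065 → profitable ✗; to t=1.3 gives 1638 − 160×1.3 = 1430 → profitable ✗.
3 of the 6 constraints hold; not an equilibrium.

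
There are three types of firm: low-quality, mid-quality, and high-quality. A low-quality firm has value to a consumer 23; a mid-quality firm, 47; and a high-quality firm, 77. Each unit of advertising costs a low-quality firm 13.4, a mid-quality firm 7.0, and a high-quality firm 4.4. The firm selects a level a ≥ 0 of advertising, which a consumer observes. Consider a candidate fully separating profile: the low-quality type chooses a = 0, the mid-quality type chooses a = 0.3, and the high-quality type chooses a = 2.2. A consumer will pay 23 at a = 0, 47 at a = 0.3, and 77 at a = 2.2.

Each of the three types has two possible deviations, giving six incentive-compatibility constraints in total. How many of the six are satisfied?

Mid-quality (own payoff 47 − 7.0×0.3 = 44.9): to a=0 gives 23 → no gain ✓; to a=2.2 gives 77 − 7.0×2.2 = 61.6 → profitable ✗.
High-quality (own payoff 77 − 4.4×2.2 = 67.32): to a=0 gives 23 → no gain ✓; to a=0.3 gives 47 − 4.4×0.3 = 45.68 → no gain ✓.
Low-quality (own payoff 23): to a=0.3 gives 47 − 13.4×0.3 = 42.98 → profitable ✗; to a=2.2 gives 77 − 13.4×2.2 = 47.52 → profitable ✗.
3 of the 6 constraints hold; not an equilibrium.

3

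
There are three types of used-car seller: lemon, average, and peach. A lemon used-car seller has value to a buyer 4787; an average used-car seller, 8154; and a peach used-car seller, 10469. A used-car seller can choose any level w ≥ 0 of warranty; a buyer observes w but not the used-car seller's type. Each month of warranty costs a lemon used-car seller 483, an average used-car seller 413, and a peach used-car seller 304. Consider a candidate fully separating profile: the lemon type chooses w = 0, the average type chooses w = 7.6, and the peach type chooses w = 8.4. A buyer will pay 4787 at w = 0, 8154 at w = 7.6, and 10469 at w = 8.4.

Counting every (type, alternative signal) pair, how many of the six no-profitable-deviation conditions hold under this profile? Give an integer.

4

Average (own payoff 8154 − 413×7.6 = 5015.2): to w=0 gives 4787 → no gain ✓; to w=8.4 gives 10469 − 413×8.4 = 6999.8 → profitable ✗.
Peach (own payoff 10469 − 304×8.4 = 7915.4): to w=0 gives 4787 → no gain ✓; to w=7.6 gives 8154 − 304×7.6 = 5843.6 → no gain ✓.
Lemon (own payoff 4787): to w=7.6 gives 8154 − 483×7.6 = 4483.2 → no gain ✓; to w=8.4 gives 10469 − 483×8.4 = 6411.8 → profitable ✗.
4 of the 6 constraints hold; not an equilibrium.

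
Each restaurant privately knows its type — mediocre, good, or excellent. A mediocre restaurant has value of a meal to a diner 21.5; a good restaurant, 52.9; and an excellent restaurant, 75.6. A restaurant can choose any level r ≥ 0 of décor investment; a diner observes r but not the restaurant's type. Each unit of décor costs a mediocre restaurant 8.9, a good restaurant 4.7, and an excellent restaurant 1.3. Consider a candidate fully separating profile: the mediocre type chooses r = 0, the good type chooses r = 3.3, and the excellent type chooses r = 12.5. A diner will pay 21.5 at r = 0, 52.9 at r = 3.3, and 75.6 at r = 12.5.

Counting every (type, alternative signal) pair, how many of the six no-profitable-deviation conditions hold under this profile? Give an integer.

Good (own payoff 52.9 − 4.7×3.3 = 37.39): to r=0 gives 21.5 → no gain ✓; to r=12.5 gives 75.6 − 4.7×12.5 = 16.85 → no gain ✓.
Mediocre (own payoff 21.5): to r=3.3 gives 52.9 − 8.9×3.3 = 23.53 → profitable ✗; to r=12.5 gives 75.6 − 8.9×12.5 = -35.65 → no gain ✓.
Excellent (own payoff 75.6 − 1.3×12.5 = 59.35): to r=0 gives 21.5 → no gain ✓; to r=3.3 gives 52.9 − 1.3×3.3 = 48.61 → no gain ✓.
5 of the 6 constraints hold; not an equilibrium.

5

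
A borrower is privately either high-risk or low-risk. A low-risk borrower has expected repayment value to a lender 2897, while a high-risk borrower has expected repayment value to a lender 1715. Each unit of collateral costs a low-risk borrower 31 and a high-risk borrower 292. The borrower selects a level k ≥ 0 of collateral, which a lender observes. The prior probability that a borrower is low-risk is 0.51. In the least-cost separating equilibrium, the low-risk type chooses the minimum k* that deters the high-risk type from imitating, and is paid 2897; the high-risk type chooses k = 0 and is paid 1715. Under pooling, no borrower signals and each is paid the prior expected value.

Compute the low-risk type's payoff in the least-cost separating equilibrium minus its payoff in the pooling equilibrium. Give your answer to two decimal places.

Least-cost separating signal: k* solves 1715 = 2897 − 292·k*, so k* = (2897 − 1715)/292 ≈ 4.0479.
Low-risk type's separating payoff: 2897 − 31 × k* = 2897 − 31 × (2897 − 1715)/292 = 2897 − 36642/292 ≈ 2771.5137.
Pooling payoff: 0.51 × 2897 + 0.49 × 1715 = 2317.82.
Difference: 2771.5137 − 2317.82 = 453.6937, i.e. 453.69 to two decimal places.
The low-risk type prefers to separate.

453.69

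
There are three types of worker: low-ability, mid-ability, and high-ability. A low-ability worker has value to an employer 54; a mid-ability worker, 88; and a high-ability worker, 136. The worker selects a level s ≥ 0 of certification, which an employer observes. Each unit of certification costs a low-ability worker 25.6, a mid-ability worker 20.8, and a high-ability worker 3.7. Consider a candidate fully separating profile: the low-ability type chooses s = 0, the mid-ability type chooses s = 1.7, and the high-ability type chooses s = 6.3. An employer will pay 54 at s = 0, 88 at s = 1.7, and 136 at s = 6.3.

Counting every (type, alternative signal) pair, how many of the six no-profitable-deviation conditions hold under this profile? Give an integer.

5

Mid-ability (own payoff 88 − 20.8×1.7 = 52.64): to s=0 gives 54 → profitable ✗; to s=6.3 gives 136 − 20.8×6.3 = 4.96 → no gain ✓.
High-ability (own payoff 136 − 3.7×6.3 = 112.69): to s=0 gives 54 → no gain ✓; to s=1.7 gives 88 − 3.7×1.7 = 81.71 → no gain ✓.
Low-ability (own payoff 54): to s=1.7 gives 88 − 25.6×1.7 = 44.48 → no gain ✓; to s=6.3 gives 136 − 25.6×6.3 = -25.28 → no gain ✓.
5 of the 6 constraints hold; not an equilibrium.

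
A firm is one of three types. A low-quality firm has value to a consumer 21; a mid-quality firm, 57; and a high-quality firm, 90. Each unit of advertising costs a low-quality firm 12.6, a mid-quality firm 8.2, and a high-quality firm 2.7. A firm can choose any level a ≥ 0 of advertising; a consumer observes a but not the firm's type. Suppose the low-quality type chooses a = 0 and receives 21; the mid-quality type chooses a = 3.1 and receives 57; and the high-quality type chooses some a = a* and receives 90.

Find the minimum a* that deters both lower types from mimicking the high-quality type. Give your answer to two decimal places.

Mid-quality type (on-path payoff 57 − 8.2×3.1 = 31.58) won't mimic when 31.58 ≥ 90 − 8.2·a*, i.e. a* ≥ 7.12.
Low-quality type (on-path payoff 21) won't mimic when 21 ≥ 90 − 12.6·a*, i.e. a* ≥ 5.48.
Both must hold, so a* = max(5.48, 7.12) = 7.12. The mid-quality type's constraint binds.

7.12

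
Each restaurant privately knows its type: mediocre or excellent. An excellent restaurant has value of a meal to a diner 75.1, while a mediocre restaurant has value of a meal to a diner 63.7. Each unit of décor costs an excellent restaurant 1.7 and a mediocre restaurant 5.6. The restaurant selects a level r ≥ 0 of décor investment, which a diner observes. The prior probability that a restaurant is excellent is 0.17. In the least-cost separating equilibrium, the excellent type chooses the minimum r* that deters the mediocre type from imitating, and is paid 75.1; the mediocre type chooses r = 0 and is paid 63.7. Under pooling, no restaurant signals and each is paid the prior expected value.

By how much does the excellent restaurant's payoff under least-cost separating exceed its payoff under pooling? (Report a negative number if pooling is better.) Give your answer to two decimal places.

Least-cost separating signal: r* solves 63.7 = 75.1 − 5.6·r*, so r* = (75.1 − 63.7)/5.6 ≈ 2.0357.
Excellent type's separating payoff: 75.1 − 1.7 × r* = 75.1 − 1.7 × (75.1 − 63.7)/5.6 = 75.1 − 19.38/5.6 ≈ 71.6393.
Pooling payoff: 0.17 × 75.1 + 0.83 × 63.7 = 65.638.
Difference: 71.6393 − 65.638 = 6.0013, i.e. 6.00 to two decimal places.
The excellent type prefers to separate.

6.00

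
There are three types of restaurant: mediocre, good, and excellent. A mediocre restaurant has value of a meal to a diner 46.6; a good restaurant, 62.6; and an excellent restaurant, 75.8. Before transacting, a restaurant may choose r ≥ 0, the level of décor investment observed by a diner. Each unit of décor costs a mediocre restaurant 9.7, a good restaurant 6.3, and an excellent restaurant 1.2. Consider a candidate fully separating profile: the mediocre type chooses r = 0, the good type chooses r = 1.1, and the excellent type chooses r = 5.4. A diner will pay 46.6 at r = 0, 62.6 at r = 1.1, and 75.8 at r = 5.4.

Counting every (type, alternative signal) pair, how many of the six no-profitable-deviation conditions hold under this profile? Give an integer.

5

Good (own payoff 62.6 − 6.3×1.1 = 55.67): to r=0 gives 46.6 → no gain ✓; to r=5.4 gives 75.8 − 6.3×5.4 = 41.78 → no gain ✓.
Excellent (own payoff 75.8 − 1.2×5.4 = 69.32): to r=0 gives 46.6 → no gain ✓; to r=1.1 gives 62.6 − 1.2×1.1 = 61.28 → no gain ✓.
Mediocre (own payoff 46.6): to r=1.1 gives 62.6 − 9.7×1.1 = 51.93 → profitable ✗; to r=5.4 gives 75.8 − 9.7×5.4 = 23.42 → no gain ✓.
5 of the 6 constraints hold; not an equilibrium.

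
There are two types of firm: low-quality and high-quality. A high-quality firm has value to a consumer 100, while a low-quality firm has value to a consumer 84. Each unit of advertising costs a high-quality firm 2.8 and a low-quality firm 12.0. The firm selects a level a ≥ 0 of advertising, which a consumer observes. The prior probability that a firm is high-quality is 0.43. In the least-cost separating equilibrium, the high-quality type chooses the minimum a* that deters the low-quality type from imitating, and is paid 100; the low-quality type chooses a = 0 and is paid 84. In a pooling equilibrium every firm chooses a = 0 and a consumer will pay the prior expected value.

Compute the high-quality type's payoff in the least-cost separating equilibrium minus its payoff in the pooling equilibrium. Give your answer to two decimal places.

Least-cost separating signal: a* solves 84 = 100 − 12.0·a*, so a* = (100 − 84)/12.0 ≈ 1.3333.
High-quality type's separating payoff: 100 − 2.8 × a* = 100 − 2.8 × (100 − 84)/12.0 = 100 − 44.8/12.0 ≈ 96.2667.
Pooling payoff: 0.43 × 100 + 0.57 × 84 = 90.88.
Difference: 96.2667 − 90.88 = 5.3867, i.e. 5.39 to two decimal places.
The high-quality type prefers to separate.

5.39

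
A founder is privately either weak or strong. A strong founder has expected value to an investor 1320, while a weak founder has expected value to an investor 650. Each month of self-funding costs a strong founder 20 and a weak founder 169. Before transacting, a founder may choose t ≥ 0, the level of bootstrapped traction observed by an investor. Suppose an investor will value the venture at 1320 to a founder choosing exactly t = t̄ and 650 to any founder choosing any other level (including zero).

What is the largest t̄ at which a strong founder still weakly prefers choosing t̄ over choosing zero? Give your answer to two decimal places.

33.50

Choosing t̄ yields the strong type 1320 − 20·t̄; choosing zero yields 650.
The strong type is indifferent at 1320 − 20·t̄ = 650, i.e. t̄ = (1320 − 650) / 20 = 33.50.
For any t̄ above 33.50 the strong type would rather pool at zero, so separation collapses.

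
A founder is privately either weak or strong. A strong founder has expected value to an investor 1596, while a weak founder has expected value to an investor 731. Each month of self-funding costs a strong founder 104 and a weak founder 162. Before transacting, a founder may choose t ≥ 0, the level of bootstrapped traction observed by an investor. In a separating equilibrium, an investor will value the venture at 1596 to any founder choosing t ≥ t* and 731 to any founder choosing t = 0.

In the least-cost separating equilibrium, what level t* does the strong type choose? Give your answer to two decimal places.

A weak founder choosing t = 0 receives 731.
Imitating at t* instead would pay 1596 at cost 162·t*, netting 1596 − 162·t*.
Indifference: 731 = 1596 − 162·t*, so t* = (1596 − 731) / 162 ≈ 5.34.
At t* the weak type's incentive constraint just binds; the strong type strictly prefers t* since its per-unit cost is lower.

5.34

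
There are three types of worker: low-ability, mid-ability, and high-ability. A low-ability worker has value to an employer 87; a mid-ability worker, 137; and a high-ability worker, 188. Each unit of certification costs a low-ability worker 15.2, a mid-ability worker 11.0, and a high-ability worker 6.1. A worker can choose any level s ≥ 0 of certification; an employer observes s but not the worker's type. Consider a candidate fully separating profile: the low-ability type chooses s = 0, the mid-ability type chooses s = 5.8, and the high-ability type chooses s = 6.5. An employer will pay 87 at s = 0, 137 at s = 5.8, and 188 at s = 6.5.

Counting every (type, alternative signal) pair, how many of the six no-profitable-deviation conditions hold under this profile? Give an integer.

3

Mid-ability (own payoff 137 − 11.0×5.8 = 73.2): to s=0 gives 87 → profitable ✗; to s=6.5 gives 188 − 11.0×6.5 = 116.5 → profitable ✗.
Low-ability (own payoff 87): to s=5.8 gives 137 − 15.2×5.8 = 48.84 → no gain ✓; to s=6.5 gives 188 − 15.2×6.5 = 89.2 → profitable ✗.
High-ability (own payoff 188 − 6.1×6.5 = 148.35): to s=0 gives 87 → no gain ✓; to s=5.8 gives 137 − 6.1×5.8 = 101.62 → no gain ✓.
3 of the 6 constraints hold; not an equilibrium.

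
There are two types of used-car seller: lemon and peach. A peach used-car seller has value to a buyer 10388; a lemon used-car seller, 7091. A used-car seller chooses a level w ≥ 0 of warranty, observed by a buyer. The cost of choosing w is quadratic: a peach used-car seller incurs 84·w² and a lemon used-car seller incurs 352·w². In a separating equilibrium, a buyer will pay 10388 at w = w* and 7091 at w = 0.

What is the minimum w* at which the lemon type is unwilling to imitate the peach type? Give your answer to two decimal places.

3.06

The lemon type at w = 0 receives 7091; imitating at w* yields 10388 − 352·w*².
Indifference: 7091 = 10388 − 352·w*², so w*² = (10388 − 7091) / 352 ≈ 9.3665.
w* = √9.3665 ≈ 3.06.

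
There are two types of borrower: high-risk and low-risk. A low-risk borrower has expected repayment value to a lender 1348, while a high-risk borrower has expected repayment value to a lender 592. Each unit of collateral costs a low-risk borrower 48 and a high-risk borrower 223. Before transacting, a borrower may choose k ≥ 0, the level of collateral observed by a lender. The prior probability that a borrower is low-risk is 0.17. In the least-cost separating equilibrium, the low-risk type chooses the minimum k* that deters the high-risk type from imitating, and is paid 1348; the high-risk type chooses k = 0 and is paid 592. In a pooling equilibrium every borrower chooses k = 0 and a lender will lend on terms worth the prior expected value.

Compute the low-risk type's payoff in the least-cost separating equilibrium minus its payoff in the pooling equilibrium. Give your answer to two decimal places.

Least-cost separating signal: k* solves 592 = 1348 − 223·k*, so k* = (1348 − 592)/223 ≈ 3.3901.
Low-risk type's separating payoff: 1348 − 48 × k* = 1348 − 48 × (1348 − 592)/223 = 1348 − 36288/223 ≈ 1185.2735.
Pooling payoff: 0.17 × 1348 + 0.83 × 592 = 720.52.
Difference: 1185.2735 − 720.52 = 464.7535, i.e. 464.75 to two decimal places.
The low-risk type prefers to separate.

464.75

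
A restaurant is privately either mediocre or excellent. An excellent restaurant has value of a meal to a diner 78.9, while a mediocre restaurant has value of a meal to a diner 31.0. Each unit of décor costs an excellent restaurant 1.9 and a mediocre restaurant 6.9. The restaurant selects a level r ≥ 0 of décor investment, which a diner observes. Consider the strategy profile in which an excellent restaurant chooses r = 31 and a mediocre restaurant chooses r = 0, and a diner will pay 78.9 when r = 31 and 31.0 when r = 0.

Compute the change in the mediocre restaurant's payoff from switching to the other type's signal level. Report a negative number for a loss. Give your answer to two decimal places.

-166.00

Playing r = 0 the mediocre restaurant receives 31.0.
Deviating to r = 31 brings payment 78.9 at cost 6.9 × 31 = 213.9, netting -135.
Gain from deviating: -135 − 31.0 = -166.00.
The gain is negative, so the mediocre type's incentive-compatibility constraint is satisfied.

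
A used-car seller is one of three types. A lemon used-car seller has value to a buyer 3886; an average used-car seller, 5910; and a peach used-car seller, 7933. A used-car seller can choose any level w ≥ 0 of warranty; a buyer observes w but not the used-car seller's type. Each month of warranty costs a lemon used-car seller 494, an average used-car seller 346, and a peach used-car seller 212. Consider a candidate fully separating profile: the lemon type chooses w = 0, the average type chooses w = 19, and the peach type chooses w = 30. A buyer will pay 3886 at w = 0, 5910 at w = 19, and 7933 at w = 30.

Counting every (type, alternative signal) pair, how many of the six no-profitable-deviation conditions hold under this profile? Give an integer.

3

Peach (own payoff 7933 − 212×30 = 1573): to w=0 gives 3886 → profitable ✗; to w=19 gives 5910 − 212×19 = 1882 → profitable ✗.
Average (own payoff 5910 − 346×19 = -664): to w=0 gives 3886 → profitable ✗; to w=30 gives 7933 − 346×30 = -2447 → no gain ✓.
Lemon (own payoff 3886): to w=19 gives 5910 − 494×19 = -3476 → no gain ✓; to w=30 gives 7933 − 494×30 = -6887 → no gain ✓.
3 of the 6 constraints hold; not an equilibrium.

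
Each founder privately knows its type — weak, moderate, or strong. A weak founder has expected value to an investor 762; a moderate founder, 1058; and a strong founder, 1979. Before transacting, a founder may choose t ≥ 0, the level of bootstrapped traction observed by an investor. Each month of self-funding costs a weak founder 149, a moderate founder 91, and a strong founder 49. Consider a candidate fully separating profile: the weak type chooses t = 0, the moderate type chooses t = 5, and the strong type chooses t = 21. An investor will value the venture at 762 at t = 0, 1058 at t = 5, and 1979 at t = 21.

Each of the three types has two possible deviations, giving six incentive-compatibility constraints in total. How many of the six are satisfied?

5

Strong (own payoff 1979 − 49×21 = 950): to t=0 gives 762 → no gain ✓; to t=5 gives 1058 − 49×5 = 813 → no gain ✓.
Weak (own payoff 762): to t=5 gives 1058 − 149×5 = 313 → no gain ✓; to t=21 gives 1979 − 149×21 = -1150 → no gain ✓.
Moderate (own payoff 1058 − 91×5 = 603): to t=0 gives 762 → profitable ✗; to t=21 gives 1979 − 91×21 = 68 → no gain ✓.
5 of the 6 constraints hold; not an equilibrium.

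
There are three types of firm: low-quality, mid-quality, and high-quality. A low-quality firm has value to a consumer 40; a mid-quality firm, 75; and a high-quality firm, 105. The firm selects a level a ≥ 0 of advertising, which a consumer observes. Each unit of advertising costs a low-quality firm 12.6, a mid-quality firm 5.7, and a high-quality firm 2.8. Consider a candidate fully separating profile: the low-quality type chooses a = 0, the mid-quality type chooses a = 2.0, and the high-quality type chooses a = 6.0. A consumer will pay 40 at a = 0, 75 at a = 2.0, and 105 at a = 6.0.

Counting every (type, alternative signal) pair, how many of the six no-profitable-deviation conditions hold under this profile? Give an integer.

High-quality (own payoff 105 − 2.8×6.0 = 88.2): to a=0 gives 40 → no gain ✓; to a=2.0 gives 75 − 2.8×2.0 = 69.4 → no gain ✓.
Low-quality (own payoff 40): to a=2.0 gives 75 − 12.6×2.0 = 49.8 → profitable ✗; to a=6.0 gives 105 − 12.6×6.0 = 29.4 → no gain ✓.
Mid-quality (own payoff 75 − 5.7×2.0 = 63.6): to a=0 gives 40 → no gain ✓; to a=6.0 gives 105 − 5.7×6.0 = 70.8 → profitable ✗.
4 of the 6 constraints hold; not an equilibrium.

4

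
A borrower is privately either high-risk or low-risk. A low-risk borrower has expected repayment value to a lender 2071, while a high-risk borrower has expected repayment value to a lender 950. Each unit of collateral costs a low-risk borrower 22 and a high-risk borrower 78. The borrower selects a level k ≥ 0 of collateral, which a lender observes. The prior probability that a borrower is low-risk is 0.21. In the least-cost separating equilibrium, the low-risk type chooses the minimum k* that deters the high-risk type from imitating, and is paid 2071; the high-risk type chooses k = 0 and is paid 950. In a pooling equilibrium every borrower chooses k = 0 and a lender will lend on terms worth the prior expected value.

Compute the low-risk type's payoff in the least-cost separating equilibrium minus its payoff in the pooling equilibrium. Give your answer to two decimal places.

Least-cost separating signal: k* solves 950 = 2071 − 78·k*, so k* = (2071 − 950)/78 ≈ 14.3718.
Low-risk type's separating payoff: 2071 − 22 × k* = 2071 − 22 × (2071 − 950)/78 = 2071 − 24662/78 ≈ 1754.8205.
Pooling payoff: 0.21 × 2071 + 0.79 × 950 = 1185.41.
Difference: 1754.8205 − 1185.41 = 569.4105, i.e. 569.41 to two decimal places.
The low-risk type prefers to separate.

569.41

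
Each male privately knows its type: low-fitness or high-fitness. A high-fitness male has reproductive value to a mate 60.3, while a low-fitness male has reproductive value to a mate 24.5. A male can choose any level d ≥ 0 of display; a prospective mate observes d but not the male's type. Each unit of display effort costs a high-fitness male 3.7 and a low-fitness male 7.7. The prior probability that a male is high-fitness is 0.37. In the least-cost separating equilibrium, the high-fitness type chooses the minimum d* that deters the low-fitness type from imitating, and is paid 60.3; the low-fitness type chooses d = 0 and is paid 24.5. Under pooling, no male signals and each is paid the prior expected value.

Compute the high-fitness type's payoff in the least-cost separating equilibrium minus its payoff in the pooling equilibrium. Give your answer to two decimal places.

Least-cost separating signal: d* solves 24.5 = 60.3 − 7.7·d*, so d* = (60.3 − 24.5)/7.7 ≈ 4.6494.
High-fitness type's separating payoff: 60.3 − 3.7 × d* = 60.3 − 3.7 × (60.3 − 24.5)/7.7 = 60.3 − 132.46/7.7 ≈ 43.0974.
Pooling payoff: 0.37 × 60.3 + 0.63 × 24.5 = 37.746.
Difference: 43.0974 − 37.746 = 5.3514, i.e. 5.35 to two decimal places.
The high-fitness type prefers to separate.

5.35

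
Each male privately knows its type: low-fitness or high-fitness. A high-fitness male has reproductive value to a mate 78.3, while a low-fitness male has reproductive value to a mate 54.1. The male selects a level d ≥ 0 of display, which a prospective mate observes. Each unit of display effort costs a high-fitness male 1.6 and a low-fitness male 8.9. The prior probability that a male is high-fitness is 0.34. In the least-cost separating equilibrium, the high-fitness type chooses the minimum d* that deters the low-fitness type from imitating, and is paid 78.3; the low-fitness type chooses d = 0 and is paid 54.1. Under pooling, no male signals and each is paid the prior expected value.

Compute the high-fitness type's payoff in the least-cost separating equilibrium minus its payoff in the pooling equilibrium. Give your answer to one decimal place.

11.6

Least-cost separating signal: d* solves 54.1 = 78.3 − 8.9·d*, so d* = (78.3 − 54.1)/8.9 ≈ 2.7191.
High-fitness type's separating payoff: 78.3 − 1.6 × d* = 78.3 − 1.6 × (78.3 − 54.1)/8.9 = 78.3 − 38.72/8.9 ≈ 73.949.
Pooling payoff: 0.34 × 78.3 + 0.66 × 54.1 = 62.328.
Difference: 73.949 − 62.328 = 11.621, i.e. 11.6 to one decimal place.
The high-fitness type prefers to separate.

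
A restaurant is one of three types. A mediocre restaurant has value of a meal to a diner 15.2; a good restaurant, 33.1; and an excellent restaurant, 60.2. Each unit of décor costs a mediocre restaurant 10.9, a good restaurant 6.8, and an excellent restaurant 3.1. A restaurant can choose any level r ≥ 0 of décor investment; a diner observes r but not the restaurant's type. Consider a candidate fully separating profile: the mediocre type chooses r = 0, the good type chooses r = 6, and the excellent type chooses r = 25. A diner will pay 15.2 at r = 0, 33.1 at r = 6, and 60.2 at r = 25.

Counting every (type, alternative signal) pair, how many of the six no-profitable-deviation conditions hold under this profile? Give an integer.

Excellent (own payoff 60.2 − 3.1×25 = -17.3): to r=0 gives 15.2 → profitable ✗; to r=6 gives 33.1 − 3.1×6 = 14.5 → profitable ✗.
Good (own payoff 33.1 − 6.8×6 = -7.7): to r=0 gives 15.2 → profitable ✗; to r=25 gives 60.2 − 6.8×25 = -109.8 → no gain ✓.
Mediocre (own payoff 15.2): to r=6 gives 33.1 − 10.9×6 = -32.3 → no gain ✓; to r=25 gives 60.2 − 10.9×25 = -212.3 → no gain ✓.
3 of the 6 constraints hold; not an equilibrium.

3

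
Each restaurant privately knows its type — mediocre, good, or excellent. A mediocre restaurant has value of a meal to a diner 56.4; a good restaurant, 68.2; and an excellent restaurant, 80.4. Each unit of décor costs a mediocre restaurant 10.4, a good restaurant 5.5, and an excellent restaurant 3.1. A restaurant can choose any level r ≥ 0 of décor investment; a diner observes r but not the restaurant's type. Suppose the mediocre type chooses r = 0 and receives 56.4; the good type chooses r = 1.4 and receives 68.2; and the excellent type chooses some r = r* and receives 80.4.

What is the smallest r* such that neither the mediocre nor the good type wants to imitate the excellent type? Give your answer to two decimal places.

3.62

Good type (on-path payoff 68.2 − 5.5×1.4 = 60.5) won't mimic when 60.5 ≥ 80.4 − 5.5·r*, i.e. r* ≥ 3.62.
Mediocre type (on-path payoff 56.4) won't mimic when 56.4 ≥ 80.4 − 10.4·r*, i.e. r* ≥ 2.31.
Both must hold, so r* = max(2.31, 3.62) = 3.62. The good type's constraint binds.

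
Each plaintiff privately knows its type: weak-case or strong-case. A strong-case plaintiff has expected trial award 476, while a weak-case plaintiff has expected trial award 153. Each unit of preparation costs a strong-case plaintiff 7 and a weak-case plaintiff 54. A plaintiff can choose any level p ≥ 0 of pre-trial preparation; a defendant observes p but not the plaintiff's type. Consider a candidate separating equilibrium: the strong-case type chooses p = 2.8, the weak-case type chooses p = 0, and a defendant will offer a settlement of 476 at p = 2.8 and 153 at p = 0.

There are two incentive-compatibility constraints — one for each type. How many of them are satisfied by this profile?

1

Weak-case type: stay at 0 → 153; mimic → 476 − 54 × 2.8 = 324.8. IC fails (153 < 324.8).
Strong-case type: signal → 476 − 7 × 2.8 = 456.4; deviate to 0 → 153. IC holds (456.4 ≥ 153).
1 of 2 constraints hold, so this profile is not an equilibrium.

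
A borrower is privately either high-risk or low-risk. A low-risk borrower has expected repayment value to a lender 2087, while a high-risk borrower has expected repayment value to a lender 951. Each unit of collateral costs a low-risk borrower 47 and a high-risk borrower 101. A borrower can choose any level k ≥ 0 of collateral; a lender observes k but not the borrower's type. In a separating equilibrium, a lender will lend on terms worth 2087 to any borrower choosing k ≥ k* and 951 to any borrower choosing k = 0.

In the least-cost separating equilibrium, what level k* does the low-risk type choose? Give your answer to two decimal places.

11.25

A high-risk borrower choosing k = 0 receives 951.
Imitating at k* instead would pay 2087 at cost 101·k*, netting 2087 − 101·k*.
Indifference: 951 = 2087 − 101·k*, so k* = (2087 − 951) / 101 ≈ 11.25.
At k* the high-risk type's incentive constraint just binds; the low-risk type strictly prefers k* since its per-unit cost is lower.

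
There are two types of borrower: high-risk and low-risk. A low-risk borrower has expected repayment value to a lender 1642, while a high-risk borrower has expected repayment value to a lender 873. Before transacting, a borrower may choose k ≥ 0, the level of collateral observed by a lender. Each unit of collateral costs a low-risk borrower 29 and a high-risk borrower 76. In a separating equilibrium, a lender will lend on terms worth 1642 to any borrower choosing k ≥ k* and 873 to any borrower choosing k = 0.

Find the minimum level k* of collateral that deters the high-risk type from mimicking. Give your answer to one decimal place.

10.1

A high-risk borrower choosing k = 0 receives 873.
Imitating at k* instead would pay 1642 at cost 76·k*, netting 1642 − 76·k*.
Indifference: 873 = 1642 − 76·k*, so k* = (1642 − 873) / 76 ≈ 10.1.
At k* the high-risk type's incentive constraint just binds; the low-risk type strictly prefers k* since its per-unit cost is lower.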